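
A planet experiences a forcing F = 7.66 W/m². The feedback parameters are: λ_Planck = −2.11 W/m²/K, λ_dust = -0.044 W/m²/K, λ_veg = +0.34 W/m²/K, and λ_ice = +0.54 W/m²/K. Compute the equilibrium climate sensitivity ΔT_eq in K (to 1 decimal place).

Net feedback parameter λ = (−2.11) + (-0.044) + (+0.34) + (+0.54) = -1.274 W/m²/K.
ΔT = −F/λ = −7.66/(-1.274) = 6.0 K.

6.0 K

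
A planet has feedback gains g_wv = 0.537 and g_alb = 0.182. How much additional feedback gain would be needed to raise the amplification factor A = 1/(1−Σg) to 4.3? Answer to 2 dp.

0.05

Current total gain = 0.719.
Target gain for A = 4.3: g* = 1 − 1/4.3 = 0.7674.
Additional gain needed = 0.7674 − 0.719 = 0.05.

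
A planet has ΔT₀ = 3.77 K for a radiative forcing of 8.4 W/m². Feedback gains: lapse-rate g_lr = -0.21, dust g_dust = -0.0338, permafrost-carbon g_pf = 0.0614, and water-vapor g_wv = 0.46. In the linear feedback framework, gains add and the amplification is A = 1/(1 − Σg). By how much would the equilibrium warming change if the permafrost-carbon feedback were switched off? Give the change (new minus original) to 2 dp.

Original: g = 0.2776, ΔT = 3.77/(1−0.2776) = 5.2187 K.
Without permafrost-carbon: g' = 0.2162, ΔT' = 3.77/(1−0.2162) = 4.8099 K.
Change = 4.8099 − 5.2187 = -0.41 K.

-0.41 K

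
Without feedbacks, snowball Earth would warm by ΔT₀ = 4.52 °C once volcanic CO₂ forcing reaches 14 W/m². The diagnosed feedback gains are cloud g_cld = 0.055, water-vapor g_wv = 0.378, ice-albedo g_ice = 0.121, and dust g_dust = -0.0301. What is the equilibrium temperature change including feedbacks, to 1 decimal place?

9.5 °C

Total gain g = 0.055 + 0.378 + 0.121 − 0.0301 = 0.5239.
Amplification A = 1/(1 − 0.5239) = 2.1.
ΔT = 4.52 × 2.1 = 9.5 °C.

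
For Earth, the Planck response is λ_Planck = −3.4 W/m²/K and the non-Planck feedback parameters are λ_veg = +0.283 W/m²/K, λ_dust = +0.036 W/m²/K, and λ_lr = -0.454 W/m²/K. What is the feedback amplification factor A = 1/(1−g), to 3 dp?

Convert to gains: g_veg = 0.283/3.4 = 0.08324; g_dust = 0.036/3.4 = 0.01059; g_lr = -0.454/3.4 = -0.1335.
Total gain g = -0.03967.
A = 1/(1 + 0.03967) = 0.962.

0.962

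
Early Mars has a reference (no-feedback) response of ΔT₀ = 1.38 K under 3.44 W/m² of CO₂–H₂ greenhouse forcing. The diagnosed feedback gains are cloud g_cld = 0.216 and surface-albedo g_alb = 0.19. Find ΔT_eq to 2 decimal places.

Total gain g = 0.216 + 0.19 = 0.406.
Amplification A = 1/(1 − 0.406) = 1.684.
ΔT = 1.38 × 1.684 = 2.32 K.

2.32 K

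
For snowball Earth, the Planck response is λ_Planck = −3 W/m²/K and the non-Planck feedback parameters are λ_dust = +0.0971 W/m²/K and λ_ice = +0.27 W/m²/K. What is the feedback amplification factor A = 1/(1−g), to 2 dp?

1.14

Convert to gains: g_dust = 0.0971/3 = 0.03237; g_ice = 0.27/3 = 0.09.
Total gain g = 0.12237.
A = 1/(1 − 0.12237) = 1.14.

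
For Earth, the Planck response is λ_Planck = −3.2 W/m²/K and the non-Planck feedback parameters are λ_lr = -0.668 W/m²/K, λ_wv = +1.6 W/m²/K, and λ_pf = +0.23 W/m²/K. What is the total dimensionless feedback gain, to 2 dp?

Convert to gains: g_lr = -0.668/3.2 = -0.2087; g_wv = 1.6/3.2 = 0.5; g_pf = 0.23/3.2 = 0.07187.
Total gain g = 0.36317.

0.36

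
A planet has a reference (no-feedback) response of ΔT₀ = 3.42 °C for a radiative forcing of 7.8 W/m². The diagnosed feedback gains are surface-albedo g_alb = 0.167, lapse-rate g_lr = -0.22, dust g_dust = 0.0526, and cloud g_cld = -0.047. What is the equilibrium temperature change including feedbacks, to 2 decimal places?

3.27 °C

Total gain g = 0.167 − 0.22 + 0.0526 − 0.047 = -0.0474.
Amplification A = 1/(1 + 0.0474) = 0.9547.
ΔT = 3.42 × 0.9547 = 3.27 °C.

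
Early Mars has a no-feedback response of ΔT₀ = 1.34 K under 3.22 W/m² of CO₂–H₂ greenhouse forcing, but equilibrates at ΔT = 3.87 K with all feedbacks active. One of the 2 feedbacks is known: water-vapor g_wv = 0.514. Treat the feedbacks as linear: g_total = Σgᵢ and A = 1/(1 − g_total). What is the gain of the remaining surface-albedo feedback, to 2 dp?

Amplification A = ΔT/ΔT₀ = 3.87/1.34 = 2.888.
Total gain g = 1 − 1/A = 1 − 1/2.888 = 0.6537.
The known gain is 0.514.
g_alb = 0.6537 − 0.514 = 0.14.

0.14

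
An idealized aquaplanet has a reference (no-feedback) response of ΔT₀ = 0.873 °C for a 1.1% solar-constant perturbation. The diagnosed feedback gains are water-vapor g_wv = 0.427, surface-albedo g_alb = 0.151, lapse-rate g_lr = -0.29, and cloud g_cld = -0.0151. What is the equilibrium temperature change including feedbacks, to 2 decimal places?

1.20 °C

Total gain g = 0.427 + 0.151 − 0.29 − 0.0151 = 0.2729.
Amplification A = 1/(1 − 0.2729) = 1.375.
ΔT = 0.873 × 1.375 = 1.20 °C.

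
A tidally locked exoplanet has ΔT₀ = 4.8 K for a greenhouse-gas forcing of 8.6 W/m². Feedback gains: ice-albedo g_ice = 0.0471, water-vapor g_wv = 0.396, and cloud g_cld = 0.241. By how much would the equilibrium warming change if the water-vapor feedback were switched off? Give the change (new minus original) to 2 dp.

Original: g = 0.6841, ΔT = 4.8/(1−0.6841) = 15.1947 K.
Without water-vapor: g' = 0.2881, ΔT' = 4.8/(1−0.2881) = 6.7425 K.
Change = 6.7425 − 15.1947 = -8.45 K.

-8.45 K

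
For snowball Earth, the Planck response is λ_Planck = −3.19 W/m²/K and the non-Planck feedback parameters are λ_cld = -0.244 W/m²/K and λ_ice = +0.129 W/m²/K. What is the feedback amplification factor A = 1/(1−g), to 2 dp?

0.97

Convert to gains: g_cld = -0.244/3.19 = -0.07649; g_ice = 0.129/3.19 = 0.04044.
Total gain g = -0.03605.
A = 1/(1 + 0.03605) = 0.97.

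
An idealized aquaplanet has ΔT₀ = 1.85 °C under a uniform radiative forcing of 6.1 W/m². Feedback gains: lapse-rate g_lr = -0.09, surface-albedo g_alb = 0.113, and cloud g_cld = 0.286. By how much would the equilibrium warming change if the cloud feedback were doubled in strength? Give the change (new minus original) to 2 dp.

Original: g = 0.309, ΔT = 1.85/(1−0.309) = 2.6773 °C.
With doubled cloud: g' = 0.595, ΔT' = 1.85/(1−0.595) = 4.5679 °C.
Change = 4.5679 − 2.6773 = 1.89 °C.

1.89 °C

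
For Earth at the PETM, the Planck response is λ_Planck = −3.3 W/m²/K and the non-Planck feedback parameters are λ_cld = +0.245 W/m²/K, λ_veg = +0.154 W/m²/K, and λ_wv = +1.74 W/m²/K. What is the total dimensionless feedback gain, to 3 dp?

Convert to gains: g_cld = 0.245/3.3 = 0.07424; g_veg = 0.154/3.3 = 0.04667; g_wv = 1.74/3.3 = 0.5273.
Total gain g = 0.64821.

0.648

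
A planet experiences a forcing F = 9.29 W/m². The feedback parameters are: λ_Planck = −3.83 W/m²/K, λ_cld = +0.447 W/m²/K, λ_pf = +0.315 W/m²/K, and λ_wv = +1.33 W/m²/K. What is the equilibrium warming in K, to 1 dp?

5.3 K

Net feedback parameter λ = (−3.83) + (+0.447) + (+0.315) + (+1.33) = -1.738 W/m²/K.
ΔT = −F/λ = −9.29/(-1.738) = 5.3 K.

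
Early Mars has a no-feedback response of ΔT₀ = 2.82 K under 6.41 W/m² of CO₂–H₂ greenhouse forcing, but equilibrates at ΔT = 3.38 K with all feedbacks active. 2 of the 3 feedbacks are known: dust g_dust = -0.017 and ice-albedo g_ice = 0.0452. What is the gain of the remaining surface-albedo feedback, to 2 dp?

Amplification A = ΔT/ΔT₀ = 3.38/2.82 = 1.199.
Total gain g = 1 − 1/A = 1 − 1/1.199 = 0.166.
Known gains sum to -0.017 + 0.0452 = 0.0282.
g_alb = 0.166 − 0.0282 = 0.14.

0.14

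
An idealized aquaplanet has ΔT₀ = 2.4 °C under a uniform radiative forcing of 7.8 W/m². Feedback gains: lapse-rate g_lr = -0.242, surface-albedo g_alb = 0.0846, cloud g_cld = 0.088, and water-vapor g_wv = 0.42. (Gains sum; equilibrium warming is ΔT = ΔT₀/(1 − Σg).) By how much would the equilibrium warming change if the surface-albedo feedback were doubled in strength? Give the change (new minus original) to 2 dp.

Original: g = 0.3506, ΔT = 2.4/(1−0.3506) = 3.6957 °C.
With doubled surface-albedo: g' = 0.4352, ΔT' = 2.4/(1−0.4352) = 4.2493 °C.
Change = 4.2493 − 3.6957 = 0.55 °C.

0.55 °C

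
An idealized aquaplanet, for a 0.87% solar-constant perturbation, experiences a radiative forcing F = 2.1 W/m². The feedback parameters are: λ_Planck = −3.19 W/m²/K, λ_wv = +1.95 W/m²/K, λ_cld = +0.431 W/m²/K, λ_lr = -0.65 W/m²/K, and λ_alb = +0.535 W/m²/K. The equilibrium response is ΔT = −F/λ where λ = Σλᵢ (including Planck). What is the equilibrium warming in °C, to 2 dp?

2.27 °C

Net feedback parameter λ = (−3.19) + (+1.95) + (+0.431) + (-0.65) + (+0.535) = -0.924 W/m²/K.
ΔT = −F/λ = −2.1/(-0.924) = 2.27 °C.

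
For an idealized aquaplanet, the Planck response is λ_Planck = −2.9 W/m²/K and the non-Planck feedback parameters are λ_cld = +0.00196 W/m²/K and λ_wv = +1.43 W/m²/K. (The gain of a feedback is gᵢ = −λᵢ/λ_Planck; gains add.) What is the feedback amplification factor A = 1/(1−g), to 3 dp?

Convert to gains: g_cld = 0.00196/2.9 = 0.000676; g_wv = 1.43/2.9 = 0.4931.
Total gain g = 0.493776.
A = 1/(1 − 0.493776) = 1.975.

1.975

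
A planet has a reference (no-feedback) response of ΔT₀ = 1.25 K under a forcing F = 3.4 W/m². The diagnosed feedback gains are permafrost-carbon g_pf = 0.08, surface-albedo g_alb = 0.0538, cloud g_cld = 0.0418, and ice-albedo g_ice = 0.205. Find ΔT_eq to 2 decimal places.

Total gain g = 0.08 + 0.0538 + 0.0418 + 0.205 = 0.3806.
Amplification A = 1/(1 − 0.3806) = 1.614.
ΔT = 1.25 × 1.614 = 2.02 K.

2.02 K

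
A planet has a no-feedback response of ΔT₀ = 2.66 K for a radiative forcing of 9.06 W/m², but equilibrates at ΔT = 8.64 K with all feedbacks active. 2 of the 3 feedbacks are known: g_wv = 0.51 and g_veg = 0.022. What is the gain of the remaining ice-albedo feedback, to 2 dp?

0.16

Amplification A = ΔT/ΔT₀ = 8.64/2.66 = 3.248.
Total gain g = 1 − 1/A = 1 − 1/3.248 = 0.6921.
Known gains sum to 0.51 + 0.022 = 0.532.
g_ice = 0.6921 − 0.532 = 0.16.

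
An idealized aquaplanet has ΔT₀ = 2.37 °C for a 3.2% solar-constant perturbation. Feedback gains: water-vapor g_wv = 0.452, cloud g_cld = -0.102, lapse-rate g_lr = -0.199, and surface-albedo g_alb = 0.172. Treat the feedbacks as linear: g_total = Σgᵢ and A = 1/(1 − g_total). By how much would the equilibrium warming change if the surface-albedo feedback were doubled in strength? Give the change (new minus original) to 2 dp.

Original: g = 0.323, ΔT = 2.37/(1−0.323) = 3.5007 °C.
With doubled surface-albedo: g' = 0.495, ΔT' = 2.37/(1−0.495) = 4.6931 °C.
Change = 4.6931 − 3.5007 = 1.19 °C.

1.19 °C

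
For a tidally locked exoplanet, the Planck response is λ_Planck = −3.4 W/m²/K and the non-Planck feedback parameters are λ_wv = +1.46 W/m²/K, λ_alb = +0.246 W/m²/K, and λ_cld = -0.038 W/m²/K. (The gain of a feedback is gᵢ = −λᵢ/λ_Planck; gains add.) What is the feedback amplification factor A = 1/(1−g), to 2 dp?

Convert to gains: g_wv = 1.46/3.4 = 0.4294; g_alb = 0.246/3.4 = 0.07235; g_cld = -0.038/3.4 = -0.01118.
Total gain g = 0.49057.
A = 1/(1 − 0.49057) = 1.96.

1.96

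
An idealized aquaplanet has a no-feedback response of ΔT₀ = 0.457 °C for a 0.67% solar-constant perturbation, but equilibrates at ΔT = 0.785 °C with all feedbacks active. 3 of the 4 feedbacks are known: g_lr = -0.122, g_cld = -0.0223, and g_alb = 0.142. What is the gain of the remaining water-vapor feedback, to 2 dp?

Amplification A = ΔT/ΔT₀ = 0.785/0.457 = 1.718.
Total gain g = 1 − 1/A = 1 − 1/1.718 = 0.4179.
Known gains sum to -0.122 − 0.0223 + 0.142 = -0.0023.
g_wv = 0.4179 + 0.0023 = 0.42.

0.42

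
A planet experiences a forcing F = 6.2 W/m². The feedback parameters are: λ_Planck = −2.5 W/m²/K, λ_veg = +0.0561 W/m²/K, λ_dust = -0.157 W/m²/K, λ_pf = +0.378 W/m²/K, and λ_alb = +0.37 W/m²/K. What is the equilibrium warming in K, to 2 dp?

Net feedback parameter λ = (−2.5) + (+0.0561) + (-0.157) + (+0.378) + (+0.37) = -1.8529 W/m²/K.
ΔT = −F/λ = −6.2/(-1.8529) = 3.35 K.

3.35 K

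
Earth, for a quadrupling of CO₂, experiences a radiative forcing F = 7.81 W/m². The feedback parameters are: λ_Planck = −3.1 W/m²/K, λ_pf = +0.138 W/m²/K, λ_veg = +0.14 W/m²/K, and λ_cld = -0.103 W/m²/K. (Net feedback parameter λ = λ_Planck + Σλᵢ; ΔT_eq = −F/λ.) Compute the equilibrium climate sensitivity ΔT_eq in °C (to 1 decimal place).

2.7 °C

Net feedback parameter λ = (−3.1) + (+0.138) + (+0.14) + (-0.103) = -2.925 W/m²/K.
ΔT = −F/λ = −7.81/(-2.925) = 2.7 °C.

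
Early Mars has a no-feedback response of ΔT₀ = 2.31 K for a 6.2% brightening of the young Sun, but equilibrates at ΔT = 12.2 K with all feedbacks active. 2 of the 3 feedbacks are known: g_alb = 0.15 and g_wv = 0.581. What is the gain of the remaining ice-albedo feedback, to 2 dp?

Amplification A = ΔT/ΔT₀ = 12.2/2.31 = 5.281.
Total gain g = 1 − 1/A = 1 − 1/5.281 = 0.8106.
Known gains sum to 0.15 + 0.581 = 0.731.
g_ice = 0.8106 − 0.731 = 0.08.

0.08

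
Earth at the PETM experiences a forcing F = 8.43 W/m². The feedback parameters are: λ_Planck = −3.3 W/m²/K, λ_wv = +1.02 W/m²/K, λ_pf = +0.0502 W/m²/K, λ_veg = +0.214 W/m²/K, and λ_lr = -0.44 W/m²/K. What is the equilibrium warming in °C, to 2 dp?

3.43 °C

Net feedback parameter λ = (−3.3) + (+1.02) + (+0.0502) + (+0.214) + (-0.44) = -2.4558 W/m²/K.
ΔT = −F/λ = −8.43/(-2.4558) = 3.43 °C.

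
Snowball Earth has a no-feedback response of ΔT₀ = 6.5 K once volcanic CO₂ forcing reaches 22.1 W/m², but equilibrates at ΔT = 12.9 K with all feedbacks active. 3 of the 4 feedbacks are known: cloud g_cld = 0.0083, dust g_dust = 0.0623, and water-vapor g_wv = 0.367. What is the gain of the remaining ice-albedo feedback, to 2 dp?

0.06

Amplification A = ΔT/ΔT₀ = 12.9/6.5 = 1.985.
Total gain g = 1 − 1/A = 1 − 1/1.985 = 0.4962.
Known gains sum to 0.0083 + 0.0623 + 0.367 = 0.4376.
g_ice = 0.4962 − 0.4376 = 0.06.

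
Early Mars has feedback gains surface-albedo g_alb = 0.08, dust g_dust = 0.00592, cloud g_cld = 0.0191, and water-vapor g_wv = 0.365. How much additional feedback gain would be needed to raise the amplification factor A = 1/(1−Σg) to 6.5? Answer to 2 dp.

Current total gain = 0.47002.
Target gain for A = 6.5: g* = 1 − 1/6.5 = 0.8462.
Additional gain needed = 0.8462 − 0.47002 = 0.38.

0.38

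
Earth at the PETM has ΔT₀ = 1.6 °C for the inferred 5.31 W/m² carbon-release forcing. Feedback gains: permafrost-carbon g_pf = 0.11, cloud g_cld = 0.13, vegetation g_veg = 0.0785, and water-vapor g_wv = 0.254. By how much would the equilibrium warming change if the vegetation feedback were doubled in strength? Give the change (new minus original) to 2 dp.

Original: g = 0.5725, ΔT = 1.6/(1−0.5725) = 3.7427 °C.
With doubled vegetation: g' = 0.651, ΔT' = 1.6/(1−0.651) = 4.5845 °C.
Change = 4.5845 − 3.7427 = 0.84 °C.

0.84 °C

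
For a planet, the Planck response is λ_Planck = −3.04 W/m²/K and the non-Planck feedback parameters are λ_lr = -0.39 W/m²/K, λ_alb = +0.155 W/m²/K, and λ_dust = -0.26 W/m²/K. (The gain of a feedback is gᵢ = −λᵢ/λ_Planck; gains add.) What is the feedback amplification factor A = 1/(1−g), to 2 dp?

Convert to gains: g_lr = -0.39/3.04 = -0.1283; g_alb = 0.155/3.04 = 0.05099; g_dust = -0.26/3.04 = -0.08553.
Total gain g = -0.16284.
A = 1/(1 + 0.16284) = 0.86.

0.86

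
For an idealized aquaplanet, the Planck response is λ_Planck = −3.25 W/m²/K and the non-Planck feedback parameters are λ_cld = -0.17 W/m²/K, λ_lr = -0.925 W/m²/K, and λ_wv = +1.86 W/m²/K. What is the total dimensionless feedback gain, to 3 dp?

Convert to gains: g_cld = -0.17/3.25 = -0.05231; g_lr = -0.925/3.25 = -0.2846; g_wv = 1.86/3.25 = 0.5723.
Total gain g = 0.23539.

0.235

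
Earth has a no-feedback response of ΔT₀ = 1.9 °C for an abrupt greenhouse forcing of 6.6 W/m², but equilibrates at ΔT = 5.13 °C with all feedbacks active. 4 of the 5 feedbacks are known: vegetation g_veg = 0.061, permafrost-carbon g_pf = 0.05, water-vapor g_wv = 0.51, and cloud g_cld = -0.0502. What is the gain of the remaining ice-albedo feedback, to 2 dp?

Amplification A = ΔT/ΔT₀ = 5.13/1.9 = 2.7.
Total gain g = 1 − 1/A = 1 − 1/2.7 = 0.6296.
Known gains sum to 0.061 + 0.05 + 0.51 − 0.0502 = 0.5708.
g_ice = 0.6296 − 0.5708 = 0.06.

0.06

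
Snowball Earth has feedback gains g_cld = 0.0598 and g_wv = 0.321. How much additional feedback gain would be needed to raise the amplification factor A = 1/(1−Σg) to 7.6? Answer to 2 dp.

Current total gain = 0.3808.
Target gain for A = 7.6: g* = 1 − 1/7.6 = 0.8684.
Additional gain needed = 0.8684 − 0.3808 = 0.49.

0.49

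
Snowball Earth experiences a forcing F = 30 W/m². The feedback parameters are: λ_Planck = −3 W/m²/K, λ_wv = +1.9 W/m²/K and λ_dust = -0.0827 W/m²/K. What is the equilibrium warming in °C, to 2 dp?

25.37 °C

Net feedback parameter λ = (−3) + (+1.9) + (-0.0827) = -1.1827 W/m²/K.
ΔT = −F/λ = −30/(-1.1827) = 25.37 °C.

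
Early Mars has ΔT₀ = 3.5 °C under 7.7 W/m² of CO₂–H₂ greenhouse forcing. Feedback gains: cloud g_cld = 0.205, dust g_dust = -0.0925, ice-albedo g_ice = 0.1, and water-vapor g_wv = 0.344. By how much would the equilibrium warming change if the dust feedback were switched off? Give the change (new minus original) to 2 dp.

2.08 °C

Original: g = 0.5565, ΔT = 3.5/(1−0.5565) = 7.8918 °C.
Without dust: g' = 0.649, ΔT' = 3.5/(1−0.649) = 9.9715 °C.
Change = 9.9715 − 7.8918 = 2.08 °C.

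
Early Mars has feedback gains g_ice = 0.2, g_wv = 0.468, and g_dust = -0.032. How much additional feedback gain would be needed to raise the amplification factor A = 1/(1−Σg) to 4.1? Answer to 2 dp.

Current total gain = 0.636.
Target gain for A = 4.1: g* = 1 − 1/4.1 = 0.7561.
Additional gain needed = 0.7561 − 0.636 = 0.12.

0.12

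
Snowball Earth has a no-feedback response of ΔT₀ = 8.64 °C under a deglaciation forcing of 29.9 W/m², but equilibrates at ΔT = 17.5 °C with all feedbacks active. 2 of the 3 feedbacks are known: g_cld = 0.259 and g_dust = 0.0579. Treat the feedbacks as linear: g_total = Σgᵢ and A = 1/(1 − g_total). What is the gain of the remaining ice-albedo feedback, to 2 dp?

0.19

Amplification A = ΔT/ΔT₀ = 17.5/8.64 = 2.025.
Total gain g = 1 − 1/A = 1 − 1/2.025 = 0.5062.
Known gains sum to 0.259 + 0.0579 = 0.3169.
g_ice = 0.5062 − 0.3169 = 0.19.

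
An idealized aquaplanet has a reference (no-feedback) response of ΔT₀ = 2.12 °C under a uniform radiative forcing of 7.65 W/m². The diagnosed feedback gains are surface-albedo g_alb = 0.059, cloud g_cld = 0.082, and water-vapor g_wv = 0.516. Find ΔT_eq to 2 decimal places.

Total gain g = 0.059 + 0.082 + 0.516 = 0.657.
Amplification A = 1/(1 − 0.657) = 2.915.
ΔT = 2.12 × 2.915 = 6.18 °C.

6.18 °C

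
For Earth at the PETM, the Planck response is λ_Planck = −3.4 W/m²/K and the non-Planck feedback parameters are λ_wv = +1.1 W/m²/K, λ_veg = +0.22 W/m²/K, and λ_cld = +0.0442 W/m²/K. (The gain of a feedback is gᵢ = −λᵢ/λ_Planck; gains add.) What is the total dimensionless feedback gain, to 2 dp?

Convert to gains: g_wv = 1.1/3.4 = 0.3235; g_veg = 0.22/3.4 = 0.06471; g_cld = 0.0442/3.4 = 0.013.
Total gain g = 0.40121.

0.40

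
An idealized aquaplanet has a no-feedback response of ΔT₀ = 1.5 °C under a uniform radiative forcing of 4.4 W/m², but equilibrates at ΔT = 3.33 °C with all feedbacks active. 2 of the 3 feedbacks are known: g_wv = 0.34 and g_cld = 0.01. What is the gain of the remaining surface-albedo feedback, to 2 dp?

0.20

Amplification A = ΔT/ΔT₀ = 3.33/1.5 = 2.22.
Total gain g = 1 − 1/A = 1 − 1/2.22 = 0.5495.
Known gains sum to 0.34 + 0.01 = 0.35.
g_alb = 0.5495 − 0.35 = 0.20.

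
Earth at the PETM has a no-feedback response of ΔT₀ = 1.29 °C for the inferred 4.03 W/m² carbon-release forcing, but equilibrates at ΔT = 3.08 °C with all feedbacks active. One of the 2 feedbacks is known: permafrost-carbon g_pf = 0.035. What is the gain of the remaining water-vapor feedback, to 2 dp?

0.55

Amplification A = ΔT/ΔT₀ = 3.08/1.29 = 2.388.
Total gain g = 1 − 1/A = 1 − 1/2.388 = 0.5812.
The known gain is 0.035.
g_wv = 0.5812 − 0.035 = 0.55.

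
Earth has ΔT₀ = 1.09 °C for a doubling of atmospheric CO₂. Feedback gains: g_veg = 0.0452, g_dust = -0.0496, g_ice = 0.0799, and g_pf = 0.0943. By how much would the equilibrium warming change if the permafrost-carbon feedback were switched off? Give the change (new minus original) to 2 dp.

Original: g = 0.1698, ΔT = 1.09/(1−0.1698) = 1.3129 °C.
Without permafrost-carbon: g' = 0.0755, ΔT' = 1.09/(1−0.0755) = 1.1790 °C.
Change = 1.1790 − 1.3129 = -0.13 °C.

-0.13 °C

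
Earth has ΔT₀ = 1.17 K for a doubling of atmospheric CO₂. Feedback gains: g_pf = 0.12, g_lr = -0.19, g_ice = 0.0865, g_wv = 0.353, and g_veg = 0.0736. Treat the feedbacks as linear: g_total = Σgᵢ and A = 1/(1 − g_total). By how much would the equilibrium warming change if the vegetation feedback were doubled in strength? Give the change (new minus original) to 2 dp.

0.32 K

Original: g = 0.4431, ΔT = 1.17/(1−0.4431) = 2.1009 K.
With doubled vegetation: g' = 0.5167, ΔT' = 1.17/(1−0.5167) = 2.4209 K.
Change = 2.4209 − 2.1009 = 0.32 K.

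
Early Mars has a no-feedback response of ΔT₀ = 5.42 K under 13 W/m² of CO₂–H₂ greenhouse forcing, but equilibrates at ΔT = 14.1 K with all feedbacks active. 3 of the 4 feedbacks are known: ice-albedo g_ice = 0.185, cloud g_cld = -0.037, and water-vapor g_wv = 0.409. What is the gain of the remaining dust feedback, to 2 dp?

0.06

Amplification A = ΔT/ΔT₀ = 14.1/5.42 = 2.601.
Total gain g = 1 − 1/A = 1 − 1/2.601 = 0.6155.
Known gains sum to 0.185 − 0.037 + 0.409 = 0.557.
g_dust = 0.6155 − 0.557 = 0.06.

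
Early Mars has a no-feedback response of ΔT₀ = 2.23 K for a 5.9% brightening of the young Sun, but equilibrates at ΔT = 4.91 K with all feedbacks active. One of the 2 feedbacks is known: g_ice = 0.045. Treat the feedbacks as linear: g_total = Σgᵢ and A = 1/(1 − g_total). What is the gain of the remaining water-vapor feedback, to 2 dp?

Amplification A = ΔT/ΔT₀ = 4.91/2.23 = 2.202.
Total gain g = 1 − 1/A = 1 − 1/2.202 = 0.5459.
The known gain is 0.045.
g_wv = 0.5459 − 0.045 = 0.50.

0.50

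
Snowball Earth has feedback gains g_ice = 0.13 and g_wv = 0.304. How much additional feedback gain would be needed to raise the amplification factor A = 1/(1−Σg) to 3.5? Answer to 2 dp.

Current total gain = 0.434.
Target gain for A = 3.5: g* = 1 − 1/3.5 = 0.7143.
Additional gain needed = 0.7143 − 0.434 = 0.28.

0.28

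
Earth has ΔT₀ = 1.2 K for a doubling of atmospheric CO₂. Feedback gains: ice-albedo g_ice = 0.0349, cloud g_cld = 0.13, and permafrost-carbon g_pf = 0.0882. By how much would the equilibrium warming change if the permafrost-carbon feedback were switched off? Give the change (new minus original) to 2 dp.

Original: g = 0.2531, ΔT = 1.2/(1−0.2531) = 1.6066 K.
Without permafrost-carbon: g' = 0.1649, ΔT' = 1.2/(1−0.1649) = 1.4370 K.
Change = 1.4370 − 1.6066 = -0.17 K.

-0.17 K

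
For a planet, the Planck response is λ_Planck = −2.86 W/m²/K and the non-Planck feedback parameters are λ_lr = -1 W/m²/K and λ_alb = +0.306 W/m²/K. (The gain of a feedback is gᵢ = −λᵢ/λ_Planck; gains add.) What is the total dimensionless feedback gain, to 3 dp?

-0.243

Convert to gains: g_lr = -1/2.86 = -0.3497; g_alb = 0.306/2.86 = 0.107.
Total gain g = -0.2427.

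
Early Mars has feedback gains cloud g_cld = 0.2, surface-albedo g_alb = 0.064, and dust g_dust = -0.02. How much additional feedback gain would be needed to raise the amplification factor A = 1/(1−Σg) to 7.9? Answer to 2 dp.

0.63

Current total gain = 0.244.
Target gain for A = 7.9: g* = 1 − 1/7.9 = 0.8734.
Additional gain needed = 0.8734 − 0.244 = 0.63.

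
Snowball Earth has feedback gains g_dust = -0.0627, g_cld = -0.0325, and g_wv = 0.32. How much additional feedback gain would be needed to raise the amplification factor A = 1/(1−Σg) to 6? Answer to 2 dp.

0.61

Current total gain = 0.2248.
Target gain for A = 6: g* = 1 − 1/6 = 0.8333.
Additional gain needed = 0.8333 − 0.2248 = 0.61.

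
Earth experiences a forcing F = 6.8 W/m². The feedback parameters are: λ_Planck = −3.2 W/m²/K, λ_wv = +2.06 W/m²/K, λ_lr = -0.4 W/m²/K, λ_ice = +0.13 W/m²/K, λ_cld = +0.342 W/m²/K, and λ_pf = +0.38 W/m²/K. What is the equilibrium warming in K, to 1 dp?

9.9 K

Net feedback parameter λ = (−3.2) + (+2.06) + (-0.4) + (+0.13) + (+0.342) + (+0.38) = -0.688 W/m²/K.
ΔT = −F/λ = −6.8/(-0.688) = 9.9 K.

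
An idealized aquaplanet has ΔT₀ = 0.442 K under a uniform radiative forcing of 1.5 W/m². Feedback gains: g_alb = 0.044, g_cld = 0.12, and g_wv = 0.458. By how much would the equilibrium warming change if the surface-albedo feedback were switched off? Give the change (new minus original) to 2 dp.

Original: g = 0.622, ΔT = 0.442/(1−0.622) = 1.1693 K.
Without surface-albedo: g' = 0.578, ΔT' = 0.442/(1−0.578) = 1.0474 K.
Change = 1.0474 − 1.1693 = -0.12 K.

-0.12 K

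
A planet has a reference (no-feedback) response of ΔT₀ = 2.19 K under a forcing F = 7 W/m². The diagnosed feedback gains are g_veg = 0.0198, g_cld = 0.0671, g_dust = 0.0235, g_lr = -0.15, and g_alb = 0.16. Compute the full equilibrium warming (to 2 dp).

2.49 K

Total gain g = 0.0198 + 0.0671 + 0.0235 − 0.15 + 0.16 = 0.1204.
Amplification A = 1/(1 − 0.1204) = 1.137.
ΔT = 2.19 × 1.137 = 2.49 K.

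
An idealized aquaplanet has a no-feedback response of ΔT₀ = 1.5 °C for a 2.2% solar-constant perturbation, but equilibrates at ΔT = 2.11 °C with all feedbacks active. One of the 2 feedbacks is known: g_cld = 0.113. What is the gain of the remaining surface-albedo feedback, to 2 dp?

0.18

Amplification A = ΔT/ΔT₀ = 2.11/1.5 = 1.407.
Total gain g = 1 − 1/A = 1 − 1/1.407 = 0.2893.
The known gain is 0.113.
g_alb = 0.2893 − 0.113 = 0.18.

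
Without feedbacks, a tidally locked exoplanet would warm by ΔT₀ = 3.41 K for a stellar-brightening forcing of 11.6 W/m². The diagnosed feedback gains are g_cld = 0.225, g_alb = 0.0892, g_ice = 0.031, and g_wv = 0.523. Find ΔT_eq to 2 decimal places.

25.87 K

Total gain g = 0.225 + 0.0892 + 0.031 + 0.523 = 0.8682.
Amplification A = 1/(1 − 0.8682) = 7.587.
ΔT = 3.41 × 7.587 = 25.87 K.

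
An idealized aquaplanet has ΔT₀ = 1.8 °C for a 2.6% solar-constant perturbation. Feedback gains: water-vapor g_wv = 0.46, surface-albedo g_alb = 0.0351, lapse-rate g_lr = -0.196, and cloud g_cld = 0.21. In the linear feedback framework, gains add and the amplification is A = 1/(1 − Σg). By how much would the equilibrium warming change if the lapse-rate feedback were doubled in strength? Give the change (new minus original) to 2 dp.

Original: g = 0.5091, ΔT = 1.8/(1−0.5091) = 3.6667 °C.
With doubled lapse-rate: g' = 0.3131, ΔT' = 1.8/(1−0.3131) = 2.6205 °C.
Change = 2.6205 − 3.6667 = -1.05 °C.

-1.05 °C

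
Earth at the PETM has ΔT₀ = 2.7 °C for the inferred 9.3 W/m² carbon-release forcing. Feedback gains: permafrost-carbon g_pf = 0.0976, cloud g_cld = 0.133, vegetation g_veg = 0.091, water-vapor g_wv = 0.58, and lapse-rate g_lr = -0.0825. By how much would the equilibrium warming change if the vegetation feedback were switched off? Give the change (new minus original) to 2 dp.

-5.00 °C

Original: g = 0.8191, ΔT = 2.7/(1−0.8191) = 14.9254 °C.
Without vegetation: g' = 0.7281, ΔT' = 2.7/(1−0.7281) = 9.9301 °C.
Change = 9.9301 − 14.9254 = -5.00 °C.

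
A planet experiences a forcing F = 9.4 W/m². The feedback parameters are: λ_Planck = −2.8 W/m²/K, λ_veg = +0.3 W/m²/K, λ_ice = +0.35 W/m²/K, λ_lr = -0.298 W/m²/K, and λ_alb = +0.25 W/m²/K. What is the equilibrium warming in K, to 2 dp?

Net feedback parameter λ = (−2.8) + (+0.3) + (+0.35) + (-0.298) + (+0.25) = -2.198 W/m²/K.
ΔT = −F/λ = −9.4/(-2.198) = 4.28 K.

4.28 K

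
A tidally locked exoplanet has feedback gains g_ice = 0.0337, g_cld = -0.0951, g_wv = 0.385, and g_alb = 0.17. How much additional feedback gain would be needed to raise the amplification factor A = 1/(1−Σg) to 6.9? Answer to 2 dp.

0.36

Current total gain = 0.4936.
Target gain for A = 6.9: g* = 1 − 1/6.9 = 0.8551.
Additional gain needed = 0.8551 − 0.4936 = 0.36.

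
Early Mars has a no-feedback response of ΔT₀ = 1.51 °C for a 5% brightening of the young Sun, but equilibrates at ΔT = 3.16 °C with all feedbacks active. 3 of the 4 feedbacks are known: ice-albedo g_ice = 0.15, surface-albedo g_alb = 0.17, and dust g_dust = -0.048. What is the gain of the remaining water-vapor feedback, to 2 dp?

Amplification A = ΔT/ΔT₀ = 3.16/1.51 = 2.093.
Total gain g = 1 − 1/A = 1 − 1/2.093 = 0.5222.
Known gains sum to 0.15 + 0.17 − 0.048 = 0.272.
g_wv = 0.5222 − 0.272 = 0.25.

0.25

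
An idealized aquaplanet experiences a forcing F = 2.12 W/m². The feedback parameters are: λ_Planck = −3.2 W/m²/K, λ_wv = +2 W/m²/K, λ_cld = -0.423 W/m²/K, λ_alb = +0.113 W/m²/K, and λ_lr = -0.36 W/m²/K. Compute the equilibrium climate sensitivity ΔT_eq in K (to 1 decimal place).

1.1 K

Net feedback parameter λ = (−3.2) + (+2) + (-0.423) + (+0.113) + (-0.36) = -1.87 W/m²/K.
ΔT = −F/λ = −2.12/(-1.87) = 1.1 K.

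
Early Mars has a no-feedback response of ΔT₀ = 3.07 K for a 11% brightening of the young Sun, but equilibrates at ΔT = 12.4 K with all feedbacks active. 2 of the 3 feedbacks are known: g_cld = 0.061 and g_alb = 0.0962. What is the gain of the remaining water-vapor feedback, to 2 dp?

Amplification A = ΔT/ΔT₀ = 12.4/3.07 = 4.039.
Total gain g = 1 − 1/A = 1 − 1/4.039 = 0.7524.
Known gains sum to 0.061 + 0.0962 = 0.1572.
g_wv = 0.7524 − 0.1572 = 0.60.

0.60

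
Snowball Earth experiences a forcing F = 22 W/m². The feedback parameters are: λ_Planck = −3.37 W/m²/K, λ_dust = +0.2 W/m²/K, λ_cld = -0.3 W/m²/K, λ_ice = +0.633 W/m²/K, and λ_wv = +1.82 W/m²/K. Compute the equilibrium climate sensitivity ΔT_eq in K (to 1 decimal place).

21.6 K

Net feedback parameter λ = (−3.37) + (+0.2) + (-0.3) + (+0.633) + (+1.82) = -1.017 W/m²/K.
ΔT = −F/λ = −22/(-1.017) = 21.6 K.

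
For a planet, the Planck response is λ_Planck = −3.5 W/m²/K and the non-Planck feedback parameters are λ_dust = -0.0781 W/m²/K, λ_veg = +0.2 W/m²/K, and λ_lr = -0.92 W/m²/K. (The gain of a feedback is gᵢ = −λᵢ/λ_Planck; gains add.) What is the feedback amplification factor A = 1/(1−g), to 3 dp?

Convert to gains: g_dust = -0.0781/3.5 = -0.02231; g_veg = 0.2/3.5 = 0.05714; g_lr = -0.92/3.5 = -0.2629.
Total gain g = -0.22807.
A = 1/(1 + 0.22807) = 0.814.

0.814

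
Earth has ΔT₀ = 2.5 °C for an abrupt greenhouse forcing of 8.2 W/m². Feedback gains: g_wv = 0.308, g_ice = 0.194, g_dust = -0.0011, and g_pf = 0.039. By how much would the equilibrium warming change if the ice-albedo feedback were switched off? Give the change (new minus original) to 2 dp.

Original: g = 0.5399, ΔT = 2.5/(1−0.5399) = 5.4336 °C.
Without ice-albedo: g' = 0.3459, ΔT' = 2.5/(1−0.3459) = 3.8220 °C.
Change = 3.8220 − 5.4336 = -1.61 °C.

-1.61 °C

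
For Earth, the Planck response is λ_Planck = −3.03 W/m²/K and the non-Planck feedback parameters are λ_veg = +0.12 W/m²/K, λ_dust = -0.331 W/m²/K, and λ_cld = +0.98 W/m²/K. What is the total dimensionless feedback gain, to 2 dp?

Convert to gains: g_veg = 0.12/3.03 = 0.0396; g_dust = -0.331/3.03 = -0.1092; g_cld = 0.98/3.03 = 0.3234.
Total gain g = 0.2538.

0.25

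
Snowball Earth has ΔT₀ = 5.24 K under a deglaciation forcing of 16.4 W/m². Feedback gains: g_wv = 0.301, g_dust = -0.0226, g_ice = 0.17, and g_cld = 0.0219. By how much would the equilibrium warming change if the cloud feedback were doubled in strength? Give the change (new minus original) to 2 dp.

0.43 K

Original: g = 0.4703, ΔT = 5.24/(1−0.4703) = 9.8924 K.
With doubled cloud: g' = 0.4922, ΔT' = 5.24/(1−0.4922) = 10.3190 K.
Change = 10.3190 − 9.8924 = 0.43 K.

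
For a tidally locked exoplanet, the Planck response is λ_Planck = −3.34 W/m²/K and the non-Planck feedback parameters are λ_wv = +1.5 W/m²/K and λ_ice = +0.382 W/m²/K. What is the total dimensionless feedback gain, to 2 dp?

0.56

Convert to gains: g_wv = 1.5/3.34 = 0.4491; g_ice = 0.382/3.34 = 0.1144.
Total gain g = 0.5635.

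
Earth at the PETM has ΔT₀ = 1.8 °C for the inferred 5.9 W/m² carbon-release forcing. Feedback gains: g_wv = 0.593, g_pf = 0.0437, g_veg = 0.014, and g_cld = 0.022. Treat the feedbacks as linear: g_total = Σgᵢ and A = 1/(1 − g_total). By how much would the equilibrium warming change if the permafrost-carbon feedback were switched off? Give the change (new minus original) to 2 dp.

-0.65 °C

Original: g = 0.6727, ΔT = 1.8/(1−0.6727) = 5.4995 °C.
Without permafrost-carbon: g' = 0.629, ΔT' = 1.8/(1−0.629) = 4.8518 °C.
Change = 4.8518 − 5.4995 = -0.65 °C.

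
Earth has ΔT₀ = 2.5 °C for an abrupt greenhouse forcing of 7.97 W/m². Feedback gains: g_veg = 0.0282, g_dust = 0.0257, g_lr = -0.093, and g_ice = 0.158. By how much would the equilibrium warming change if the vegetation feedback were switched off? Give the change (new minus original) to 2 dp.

Original: g = 0.1189, ΔT = 2.5/(1−0.1189) = 2.8374 °C.
Without vegetation: g' = 0.0907, ΔT' = 2.5/(1−0.0907) = 2.7494 °C.
Change = 2.7494 − 2.8374 = -0.09 °C.

-0.09 °C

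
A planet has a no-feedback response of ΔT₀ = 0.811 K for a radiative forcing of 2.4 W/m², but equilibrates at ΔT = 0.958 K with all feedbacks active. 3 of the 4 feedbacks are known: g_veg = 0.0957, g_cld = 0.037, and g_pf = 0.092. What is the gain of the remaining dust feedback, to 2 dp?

Amplification A = ΔT/ΔT₀ = 0.958/0.811 = 1.181.
Total gain g = 1 − 1/A = 1 − 1/1.181 = 0.1533.
Known gains sum to 0.0957 + 0.037 + 0.092 = 0.2247.
g_dust = 0.1533 − 0.2247 = -0.07.

-0.07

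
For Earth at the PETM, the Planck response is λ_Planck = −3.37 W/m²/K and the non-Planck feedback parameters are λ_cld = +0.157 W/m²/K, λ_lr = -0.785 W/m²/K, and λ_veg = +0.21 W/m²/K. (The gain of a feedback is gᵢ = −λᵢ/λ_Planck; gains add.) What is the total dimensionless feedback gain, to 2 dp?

Convert to gains: g_cld = 0.157/3.37 = 0.04659; g_lr = -0.785/3.37 = -0.2329; g_veg = 0.21/3.37 = 0.06231.
Total gain g = -0.124.

-0.12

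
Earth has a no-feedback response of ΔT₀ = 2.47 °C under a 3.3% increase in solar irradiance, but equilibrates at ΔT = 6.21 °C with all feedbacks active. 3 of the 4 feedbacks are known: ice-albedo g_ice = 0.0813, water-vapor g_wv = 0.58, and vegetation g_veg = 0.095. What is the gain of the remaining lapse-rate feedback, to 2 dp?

Amplification A = ΔT/ΔT₀ = 6.21/2.47 = 2.514.
Total gain g = 1 − 1/A = 1 − 1/2.514 = 0.6022.
Known gains sum to 0.0813 + 0.58 + 0.095 = 0.7563.
g_lr = 0.6022 − 0.7563 = -0.15.

-0.15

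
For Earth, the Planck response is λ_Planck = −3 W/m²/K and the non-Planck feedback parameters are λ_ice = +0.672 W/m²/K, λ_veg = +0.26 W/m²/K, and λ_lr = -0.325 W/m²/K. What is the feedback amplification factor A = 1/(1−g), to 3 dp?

Convert to gains: g_ice = 0.672/3 = 0.224; g_veg = 0.26/3 = 0.08667; g_lr = -0.325/3 = -0.1083.
Total gain g = 0.20237.
A = 1/(1 − 0.20237) = 1.254.

1.254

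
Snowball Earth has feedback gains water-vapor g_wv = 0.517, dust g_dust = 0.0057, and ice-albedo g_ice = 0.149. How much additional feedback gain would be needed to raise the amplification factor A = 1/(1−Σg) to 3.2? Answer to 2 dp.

Current total gain = 0.6717.
Target gain for A = 3.2: g* = 1 − 1/3.2 = 0.6875.
Additional gain needed = 0.6875 − 0.6717 = 0.02.

0.02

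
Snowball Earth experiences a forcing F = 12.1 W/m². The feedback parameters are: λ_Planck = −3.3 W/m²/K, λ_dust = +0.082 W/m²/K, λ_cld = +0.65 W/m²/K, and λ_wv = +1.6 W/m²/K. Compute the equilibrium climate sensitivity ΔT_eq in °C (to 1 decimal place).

12.5 °C

Net feedback parameter λ = (−3.3) + (+0.082) + (+0.65) + (+1.6) = -0.968 W/m²/K.
ΔT = −F/λ = −12.1/(-0.968) = 12.5 °C.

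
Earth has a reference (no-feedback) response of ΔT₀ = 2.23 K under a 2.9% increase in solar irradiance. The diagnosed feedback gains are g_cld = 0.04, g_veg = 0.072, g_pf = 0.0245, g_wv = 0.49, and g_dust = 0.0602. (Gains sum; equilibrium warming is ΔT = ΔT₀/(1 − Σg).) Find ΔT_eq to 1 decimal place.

Total gain g = 0.04 + 0.072 + 0.0245 + 0.49 + 0.0602 = 0.6867.
Amplification A = 1/(1 − 0.6867) = 3.192.
ΔT = 2.23 × 3.192 = 7.1 K.

7.1 K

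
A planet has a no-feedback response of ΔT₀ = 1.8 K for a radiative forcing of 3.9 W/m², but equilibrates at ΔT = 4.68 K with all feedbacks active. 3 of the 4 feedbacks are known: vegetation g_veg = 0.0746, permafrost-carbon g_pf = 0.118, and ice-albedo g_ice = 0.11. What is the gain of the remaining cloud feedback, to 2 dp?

0.31

Amplification A = ΔT/ΔT₀ = 4.68/1.8 = 2.6.
Total gain g = 1 − 1/A = 1 − 1/2.6 = 0.6154.
Known gains sum to 0.0746 + 0.118 + 0.11 = 0.3026.
g_cld = 0.6154 − 0.3026 = 0.31.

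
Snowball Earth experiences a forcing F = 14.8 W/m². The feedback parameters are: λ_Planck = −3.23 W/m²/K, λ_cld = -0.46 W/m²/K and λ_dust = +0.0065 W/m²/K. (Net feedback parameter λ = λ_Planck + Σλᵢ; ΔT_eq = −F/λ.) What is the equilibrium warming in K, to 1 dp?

4.0 K

Net feedback parameter λ = (−3.23) + (-0.46) + (+0.0065) = -3.6835 W/m²/K.
ΔT = −F/λ = −14.8/(-3.6835) = 4.0 K.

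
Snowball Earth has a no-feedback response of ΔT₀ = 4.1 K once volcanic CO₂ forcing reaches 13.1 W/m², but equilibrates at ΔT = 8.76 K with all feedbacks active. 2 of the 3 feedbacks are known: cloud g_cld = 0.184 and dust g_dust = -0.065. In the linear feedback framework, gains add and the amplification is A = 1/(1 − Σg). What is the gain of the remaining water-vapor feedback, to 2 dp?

0.41

Amplification A = ΔT/ΔT₀ = 8.76/4.1 = 2.137.
Total gain g = 1 − 1/A = 1 − 1/2.137 = 0.5321.
Known gains sum to 0.184 − 0.065 = 0.119.
g_wv = 0.5321 − 0.119 = 0.41.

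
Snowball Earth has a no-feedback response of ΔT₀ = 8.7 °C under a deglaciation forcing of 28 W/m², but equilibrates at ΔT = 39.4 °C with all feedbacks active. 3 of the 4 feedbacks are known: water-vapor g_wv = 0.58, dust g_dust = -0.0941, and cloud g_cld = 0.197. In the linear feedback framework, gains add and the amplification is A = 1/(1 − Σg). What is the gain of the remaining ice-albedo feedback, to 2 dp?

0.10

Amplification A = ΔT/ΔT₀ = 39.4/8.7 = 4.529.
Total gain g = 1 − 1/A = 1 − 1/4.529 = 0.7792.
Known gains sum to 0.58 − 0.0941 + 0.197 = 0.6829.
g_ice = 0.7792 − 0.6829 = 0.10.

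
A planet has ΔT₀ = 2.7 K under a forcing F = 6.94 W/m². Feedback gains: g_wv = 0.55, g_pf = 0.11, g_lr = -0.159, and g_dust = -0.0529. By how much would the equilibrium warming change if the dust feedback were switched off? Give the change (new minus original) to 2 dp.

Original: g = 0.4481, ΔT = 2.7/(1−0.4481) = 4.8922 K.
Without dust: g' = 0.501, ΔT' = 2.7/(1−0.501) = 5.4108 K.
Change = 5.4108 − 4.8922 = 0.52 K.

0.52 K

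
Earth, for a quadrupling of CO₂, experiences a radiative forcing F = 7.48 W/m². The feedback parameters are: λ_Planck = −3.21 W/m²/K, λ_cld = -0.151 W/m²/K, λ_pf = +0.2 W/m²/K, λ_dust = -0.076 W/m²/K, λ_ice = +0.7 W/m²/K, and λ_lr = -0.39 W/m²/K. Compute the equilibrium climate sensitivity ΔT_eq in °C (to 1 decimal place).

2.6 °C

Net feedback parameter λ = (−3.21) + (-0.151) + (+0.2) + (-0.076) + (+0.7) + (-0.39) = -2.927 W/m²/K.
ΔT = −F/λ = −7.48/(-2.927) = 2.6 °C.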